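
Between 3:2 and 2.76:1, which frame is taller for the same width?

3:2

3:2 = 1.5 and 2.76; 2.76 > 1.5. The smaller width-to-height ratio is the taller frame.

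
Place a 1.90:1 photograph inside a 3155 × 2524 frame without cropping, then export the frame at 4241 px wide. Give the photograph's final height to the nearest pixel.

Fitted into 3155×2524, the photograph spans the width; its height is 3155 / 1.900 ≈ 1660.53 px.
Scaling 3155 → 4241 is ×1.3442, so the height becomes 1660.53 × 1.3442 ≈ 2232.11 px.

2232 px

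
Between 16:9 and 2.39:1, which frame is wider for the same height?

16:9 = 1.778 and 2.39; 2.39 > 1.778.

2.39:1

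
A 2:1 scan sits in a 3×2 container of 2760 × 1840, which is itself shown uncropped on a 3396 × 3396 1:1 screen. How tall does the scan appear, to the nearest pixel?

1698 px

Inside the 2760×1840 canvas the scan is width-limited at 2760.00 × 1380.00.
The 3×2 canvas is width-limited in 3396×3396, giving 3396.00 × 2264.00; scale factor 1.2304.
So the scan's height is 1380.00 × 1.2304 ≈ 1698.00.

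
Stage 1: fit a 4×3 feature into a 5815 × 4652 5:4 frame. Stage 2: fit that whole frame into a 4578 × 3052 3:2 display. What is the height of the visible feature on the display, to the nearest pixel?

2861 px

4×3 in 5815×4652: fills the width, so the feature is 5815.00 × 4361.25.
5:4 in 4578×3052: fills the height, so the intermediate becomes 3815.00 × 3052.00 — a scale of ×0.6561.
The feature scales with it: height 4361.25 × 0.6561 ≈ 2861.25.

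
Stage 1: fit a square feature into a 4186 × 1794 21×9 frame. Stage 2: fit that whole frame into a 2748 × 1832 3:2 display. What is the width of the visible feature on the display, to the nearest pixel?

1178 px

Inside the 4186×1794 canvas the feature is height-limited at 1794.00 × 1794.00.
The 21×9 canvas is width-limited in 2748×1832, giving 2748.00 × 1177.71; scale factor 0.6565.
The feature scales with it: width 1794.00 × 0.6565 ≈ 1177.71.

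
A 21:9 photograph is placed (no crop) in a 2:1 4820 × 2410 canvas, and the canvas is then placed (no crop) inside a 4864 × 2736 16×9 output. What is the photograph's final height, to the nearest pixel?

2085 px

First fit — 21:9 into 4820×2410 spans the width: 4820.00 × 2065.71.
The 2:1 canvas is width-limited in 4864×2736, giving 4864.00 × 2432.00; scale factor 1.0091.
So the photograph's height is 2065.71 × 1.0091 ≈ 2084.57.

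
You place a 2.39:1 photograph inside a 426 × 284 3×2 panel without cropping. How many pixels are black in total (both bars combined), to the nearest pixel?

2.39:1 (2.390) > 3×2 (1.500), so the photograph fills the width.
That makes the image 178.2427 px tall (426 / 2.390).
284 − 178.2427 = 105.7573 px of bars.
That's 105.7573 × 426 ≈ 45053 black pixels.

45053 pixels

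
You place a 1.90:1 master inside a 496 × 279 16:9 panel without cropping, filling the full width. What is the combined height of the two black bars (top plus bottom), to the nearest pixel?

18 px

Content height = 496 / 1.900 ≈ 261.05 px.
Leftover height: 279 − 261.05 = 17.95 px.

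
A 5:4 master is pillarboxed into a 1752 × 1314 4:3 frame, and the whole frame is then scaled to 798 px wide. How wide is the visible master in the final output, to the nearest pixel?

In the 1752×1314 frame the master fills the height: width = 1314 × 5/4 ≈ 1642.50 px.
Resizing to 798 px wide multiplies everything by 0.4555: 1642.50 → 748.12 px.

748 px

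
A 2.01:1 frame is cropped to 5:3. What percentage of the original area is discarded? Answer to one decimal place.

17.1%

5:3 is narrower than 2.01:1, so the crop keeps the full height and trims the width.
Area ratio = (1.667)/(2.010) = 82.92%; the remaining 17.08% is cropped out.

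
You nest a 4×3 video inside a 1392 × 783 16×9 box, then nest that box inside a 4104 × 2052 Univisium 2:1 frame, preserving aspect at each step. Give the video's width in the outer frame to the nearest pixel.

4×3 in 1392×783: fills the height, so the video is 1044.00 × 783.00.
Second fit — the 16×9 canvas into 4104×2052 spans the height: 3648.00 × 2052.00 (×2.6207 from 1392×783).
Applying the same ×2.6207: 1044.00 → 2736.00.

2736 px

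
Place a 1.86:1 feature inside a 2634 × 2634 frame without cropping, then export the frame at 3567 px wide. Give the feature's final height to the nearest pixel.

At 2634×2634 the feature is width-limited, so height = 2634 / 1.860 ≈ 1416.13 px.
The frame scales by 3567/2634 = 1.3542; 1416.13 × 1.3542 ≈ 1917.74 px.

1918 px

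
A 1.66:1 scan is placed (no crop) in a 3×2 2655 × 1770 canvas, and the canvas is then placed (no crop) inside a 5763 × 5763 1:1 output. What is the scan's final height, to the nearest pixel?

3472 px

1.66:1 in 2655×1770: fills the width, so the scan is 2655.00 × 1599.40.
The 3×2 canvas is width-limited in 5763×5763, giving 5763.00 × 3842.00; scale factor 2.1706.
Applying the same ×2.1706: 1599.40 → 3471.69.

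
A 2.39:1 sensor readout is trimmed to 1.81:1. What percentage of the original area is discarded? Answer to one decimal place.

24.3%

1.81:1 is narrower than 2.39:1, so the crop keeps the full height and trims the width.
Fraction kept = (1.810)/(2.390) ≈ 75.73%, so 24.27% is lost.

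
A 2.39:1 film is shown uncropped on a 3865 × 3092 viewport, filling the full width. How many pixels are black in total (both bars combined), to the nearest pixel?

The film is 3865 / 2.390 ≈ 1617.1548 px tall.
Black = 3092 − 1617.1548 = 1474.8452 px.
That's 1474.8452 × 3865 ≈ 5700277 black pixels.

5700277 pixels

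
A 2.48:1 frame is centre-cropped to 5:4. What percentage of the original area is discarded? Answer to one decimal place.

The height stays; only width is cut (since 5:4 is narrower than 2.48:1).
Area ratio = (1.250)/(2.480) = 50.40%; the remaining 49.60% is cropped out.

49.6%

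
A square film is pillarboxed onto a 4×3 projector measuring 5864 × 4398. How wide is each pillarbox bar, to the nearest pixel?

square (1.000) < 4×3 (1.333), so the film fills the height.
That makes the image 4398.00 px wide (4398 × 1/1).
Leftover width: 5864 − 4398.00 = 1466.00 px → 733.00 each side.

733 px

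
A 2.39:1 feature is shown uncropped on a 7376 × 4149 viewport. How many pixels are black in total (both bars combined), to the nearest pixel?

7839268 pixels

Since 2.390 > 1.778, the feature is width-limited.
The feature is 7376 / 2.390 ≈ 3086.1925 px tall.
Leftover height: 4149 − 3086.1925 = 1062.8075 px.
Across the 7376-px span: 1062.8075 × 7376 ≈ 7839268 px.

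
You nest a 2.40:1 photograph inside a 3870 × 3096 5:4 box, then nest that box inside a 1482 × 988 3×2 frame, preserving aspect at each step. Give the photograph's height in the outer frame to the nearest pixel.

2.40:1 in 3870×3096: fills the width, so the photograph is 3870.00 × 1612.50.
5:4 in 1482×988: fills the height, so the intermediate becomes 1235.00 × 988.00 — a scale of ×0.3191.
Applying the same ×0.3191: 1612.50 → 514.58.

515 px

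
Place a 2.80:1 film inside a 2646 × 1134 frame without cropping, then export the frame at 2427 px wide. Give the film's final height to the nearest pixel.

At 2646×1134 the film is width-limited, so height = 2646 / 2.800 ≈ 945.00 px.
The frame scales by 2427/2646 = 0.9172; 945.00 × 0.9172 ≈ 866.79 px.

867 px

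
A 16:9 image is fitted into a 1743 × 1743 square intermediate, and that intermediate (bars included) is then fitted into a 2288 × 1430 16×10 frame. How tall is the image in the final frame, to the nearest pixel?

804 px

Inside the 1743×1743 canvas the image is width-limited at 1743.00 × 980.44.
The square canvas is height-limited in 2288×1430, giving 1430.00 × 1430.00; scale factor 0.8204.
So the image's height is 980.44 × 0.8204 ≈ 804.38.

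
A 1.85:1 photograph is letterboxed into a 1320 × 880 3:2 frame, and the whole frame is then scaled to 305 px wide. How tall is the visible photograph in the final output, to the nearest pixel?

165 px

At 1320×880 the photograph is width-limited, so height = 1320 / 1.850 ≈ 713.51 px.
The frame scales by 305/1320 = 0.2311; 713.51 × 0.2311 ≈ 164.86 px.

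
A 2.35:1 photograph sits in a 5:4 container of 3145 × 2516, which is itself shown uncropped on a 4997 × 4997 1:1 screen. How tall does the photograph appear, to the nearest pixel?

2126 px

2.35:1 in 3145×2516: fills the width, so the photograph is 3145.00 × 1338.30.
Second fit — the 5:4 canvas into 4997×4997 spans the width: 4997.00 × 3997.60 (×1.5889 from 3145×2516).
Applying the same ×1.5889: 1338.30 → 2126.38.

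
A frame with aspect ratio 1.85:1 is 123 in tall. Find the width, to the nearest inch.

123 × 1.850 = 227.55.

228 in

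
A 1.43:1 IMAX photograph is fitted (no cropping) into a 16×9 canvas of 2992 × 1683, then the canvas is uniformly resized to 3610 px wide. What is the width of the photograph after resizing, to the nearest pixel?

At 2992×1683 the photograph is height-limited, so width = 1683 × 1.430 ≈ 2406.69 px.
Scaling 2992 → 3610 is ×1.2066, so the width becomes 2406.69 × 1.2066 ≈ 2903.79 px.

2904 px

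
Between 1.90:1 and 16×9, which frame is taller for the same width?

16×9

1.9 and 16×9 = 1.778; 1.9 > 1.778. The smaller width-to-height ratio is the taller frame.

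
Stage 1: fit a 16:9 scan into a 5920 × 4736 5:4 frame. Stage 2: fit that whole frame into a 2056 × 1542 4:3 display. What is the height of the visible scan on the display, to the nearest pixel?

First fit — 16:9 into 5920×4736 spans the width: 5920.00 × 3330.00.
5:4 in 2056×1542: fills the height, so the intermediate becomes 1927.50 × 1542.00 — a scale of ×0.3256.
So the scan's height is 3330.00 × 0.3256 ≈ 1084.22.

1084 px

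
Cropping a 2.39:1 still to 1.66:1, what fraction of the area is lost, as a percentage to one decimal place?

30.5%

1.66:1 is narrower than 2.39:1, so the crop keeps the full height and trims the width.
Area ratio = (1.660)/(2.390) = 69.46%; the remaining 30.54% is cropped out.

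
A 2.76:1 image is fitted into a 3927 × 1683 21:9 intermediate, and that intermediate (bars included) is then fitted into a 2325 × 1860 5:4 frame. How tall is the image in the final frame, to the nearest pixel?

842 px

2.76:1 in 3927×1683: fills the width, so the image is 3927.00 × 1422.83.
Second fit — the 21:9 canvas into 2325×1860 spans the width: 2325.00 × 996.43 (×0.5921 from 3927×1683).
The image scales with it: height 1422.83 × 0.5921 ≈ 842.39.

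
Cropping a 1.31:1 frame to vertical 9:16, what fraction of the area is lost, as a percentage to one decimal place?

57.1%

vertical 9:16 is narrower than 1.31:1, so the crop keeps the full height and trims the width.
(0.562)/(1.310) ≈ 0.429 of the area survives, leaving 57.06% discarded.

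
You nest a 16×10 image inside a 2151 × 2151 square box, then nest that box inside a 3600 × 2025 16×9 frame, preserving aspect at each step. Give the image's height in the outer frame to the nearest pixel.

First fit — 16×10 into 2151×2151 spans the width: 2151.00 × 1344.38.
square in 3600×2025: fills the height, so the intermediate becomes 2025.00 × 2025.00 — a scale of ×0.9414.
The image scales with it: height 1344.38 × 0.9414 ≈ 1265.62.

1266 px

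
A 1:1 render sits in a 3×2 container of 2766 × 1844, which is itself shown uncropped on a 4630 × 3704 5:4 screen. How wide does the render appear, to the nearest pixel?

3087 px

1:1 in 2766×1844: fills the height, so the render is 1844.00 × 1844.00.
3×2 in 4630×3704: fills the width, so the intermediate becomes 4630.00 × 3086.67 — a scale of ×1.6739.
Applying the same ×1.6739: 1844.00 → 3086.67.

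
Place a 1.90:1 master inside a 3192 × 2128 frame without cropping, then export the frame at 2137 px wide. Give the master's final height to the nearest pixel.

1125 px

At 3192×2128 the master is width-limited, so height = 3192 / 1.900 ≈ 1680.00 px.
Resizing to 2137 px wide multiplies everything by 0.6695: 1680.00 → 1124.74 px.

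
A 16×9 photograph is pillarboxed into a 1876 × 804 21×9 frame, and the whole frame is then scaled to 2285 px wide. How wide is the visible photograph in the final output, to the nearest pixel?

1741 px

In the 1876×804 frame the photograph fills the height: width = 804 × 16/9 ≈ 1429.33 px.
Resizing to 2285 px wide multiplies everything by 1.2180: 1429.33 → 1740.95 px.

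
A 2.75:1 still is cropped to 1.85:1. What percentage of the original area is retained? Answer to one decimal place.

The height stays; only width is cut (since 1.85:1 is narrower than 2.75:1).
Fraction kept = (1.850)/(2.750) ≈ 67.27%.

67.3%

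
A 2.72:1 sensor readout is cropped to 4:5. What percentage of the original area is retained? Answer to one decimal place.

29.4%

4:5 is narrower than 2.72:1, so the crop keeps the full height and trims the width.
Fraction kept = (0.800)/(2.720) ≈ 29.41%.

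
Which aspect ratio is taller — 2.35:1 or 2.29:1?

2.35 and 2.29; 2.35 > 2.29. The smaller width-to-height ratio is the taller frame.

2.29:1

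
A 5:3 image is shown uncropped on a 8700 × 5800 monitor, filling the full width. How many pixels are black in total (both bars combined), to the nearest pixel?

That makes the image 5220.0000 px tall (8700 × 3/5).
5800 − 5220.0000 = 580.0000 px of bars.
Across the 8700-px span: 580.0000 × 8700 ≈ 5046000 px.

5046000 pixels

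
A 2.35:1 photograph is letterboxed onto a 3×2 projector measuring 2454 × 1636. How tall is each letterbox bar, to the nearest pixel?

296 px

2.35:1 is wider than 3×2, so it spans the full width.
The photograph is 2454 / 2.350 ≈ 1044.26 px tall.
Black = 1636 − 1044.26 = 591.74 px, or 295.87 per bar.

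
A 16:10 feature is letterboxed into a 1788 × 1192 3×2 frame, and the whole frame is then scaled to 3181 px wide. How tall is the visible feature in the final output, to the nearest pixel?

In the 1788×1192 frame the feature fills the width: height = 1788 × 10/16 ≈ 1117.50 px.
The frame scales by 3181/1788 = 1.7791; 1117.50 × 1.7791 ≈ 1988.12 px.

1988 px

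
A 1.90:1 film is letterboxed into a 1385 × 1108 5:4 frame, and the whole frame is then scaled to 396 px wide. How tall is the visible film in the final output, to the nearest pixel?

Fitted into 1385×1108, the film spans the width; its height is 1385 / 1.900 ≈ 728.95 px.
Resizing to 396 px wide multiplies everything by 0.2859: 728.95 → 208.42 px.

208 px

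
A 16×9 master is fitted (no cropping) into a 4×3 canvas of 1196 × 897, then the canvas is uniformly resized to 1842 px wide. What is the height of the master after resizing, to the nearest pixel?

1036 px

At 1196×897 the master is width-limited, so height = 1196 × 9/16 ≈ 672.75 px.
Scaling 1196 → 1842 is ×1.5401, so the height becomes 672.75 × 1.5401 ≈ 1036.12 px.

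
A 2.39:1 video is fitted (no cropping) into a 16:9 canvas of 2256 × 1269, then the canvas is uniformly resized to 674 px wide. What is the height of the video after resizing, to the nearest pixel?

282 px

Fitted into 2256×1269, the video spans the width; its height is 2256 / 2.390 ≈ 943.93 px.
The frame scales by 674/2256 = 0.2988; 943.93 × 0.2988 ≈ 282.01 px.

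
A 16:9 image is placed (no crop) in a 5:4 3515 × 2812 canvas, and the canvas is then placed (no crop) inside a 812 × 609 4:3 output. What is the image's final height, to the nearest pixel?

428 px

16:9 in 3515×2812: fills the width, so the image is 3515.00 × 1977.19.
The 5:4 canvas is height-limited in 812×609, giving 761.25 × 609.00; scale factor 0.2166.
Applying the same ×0.2166: 1977.19 → 428.20.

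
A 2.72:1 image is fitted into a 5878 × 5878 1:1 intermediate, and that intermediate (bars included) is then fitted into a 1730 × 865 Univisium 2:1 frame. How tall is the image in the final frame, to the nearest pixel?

First fit — 2.72:1 into 5878×5878 spans the width: 5878.00 × 2161.03.
Second fit — the 1:1 canvas into 1730×865 spans the height: 865.00 × 865.00 (×0.1472 from 5878×5878).
So the image's height is 2161.03 × 0.1472 ≈ 318.01.

318 px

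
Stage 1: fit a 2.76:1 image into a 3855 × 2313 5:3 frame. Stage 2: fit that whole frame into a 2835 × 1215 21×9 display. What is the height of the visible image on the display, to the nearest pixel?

734 px

2.76:1 in 3855×2313: fills the width, so the image is 3855.00 × 1396.74.
Second fit — the 5:3 canvas into 2835×1215 spans the height: 2025.00 × 1215.00 (×0.5253 from 3855×2313).
The image scales with it: height 1396.74 × 0.5253 ≈ 733.70.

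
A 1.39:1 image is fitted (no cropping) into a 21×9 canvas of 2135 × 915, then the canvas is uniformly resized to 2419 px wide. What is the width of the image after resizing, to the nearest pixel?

1441 px

At 2135×915 the image is height-limited, so width = 915 × 1.390 ≈ 1271.85 px.
Scaling 2135 → 2419 is ×1.1330, so the width becomes 1271.85 × 1.1330 ≈ 1441.03 px.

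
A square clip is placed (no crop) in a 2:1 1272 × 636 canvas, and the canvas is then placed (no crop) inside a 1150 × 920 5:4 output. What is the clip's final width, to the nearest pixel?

575 px

square in 1272×636: fills the height, so the clip is 636.00 × 636.00.
Second fit — the 2:1 canvas into 1150×920 spans the width: 1150.00 × 575.00 (×0.9041 from 1272×636).
So the clip's width is 636.00 × 0.9041 ≈ 575.00.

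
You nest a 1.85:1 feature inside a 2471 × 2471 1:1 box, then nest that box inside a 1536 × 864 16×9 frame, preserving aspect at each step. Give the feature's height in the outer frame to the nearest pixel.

467 px

First fit — 1.85:1 into 2471×2471 spans the width: 2471.00 × 1335.68.
Second fit — the 1:1 canvas into 1536×864 spans the height: 864.00 × 864.00 (×0.3497 from 2471×2471).
Applying the same ×0.3497: 1335.68 → 467.03.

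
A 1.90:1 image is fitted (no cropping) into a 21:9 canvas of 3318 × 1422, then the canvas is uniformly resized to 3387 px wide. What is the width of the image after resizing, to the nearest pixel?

2758 px

Fitted into 3318×1422, the image spans the height; its width is 1422 × 1.900 ≈ 2701.80 px.
The frame scales by 3387/3318 = 1.0208; 2701.80 × 1.0208 ≈ 2757.99 px.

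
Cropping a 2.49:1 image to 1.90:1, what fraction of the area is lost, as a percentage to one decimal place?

23.7%

Going from 2.49:1 to 1.90:1 means cutting width while keeping height.
(1.900)/(2.490) ≈ 0.763 of the area survives, leaving 23.69% discarded.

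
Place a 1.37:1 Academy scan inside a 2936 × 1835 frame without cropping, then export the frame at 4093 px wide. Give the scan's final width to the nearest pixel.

3505 px

Fitted into 2936×1835, the scan spans the height; its width is 1835 × 1.370 ≈ 2513.95 px.
Resizing to 4093 px wide multiplies everything by 1.3941: 2513.95 → 3504.63 px.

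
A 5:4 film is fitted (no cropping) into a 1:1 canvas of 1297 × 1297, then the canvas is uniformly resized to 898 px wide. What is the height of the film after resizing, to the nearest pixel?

718 px

At 1297×1297 the film is width-limited, so height = 1297 × 4/5 ≈ 1037.60 px.
Scaling 1297 → 898 is ×0.6924, so the height becomes 1037.60 × 0.6924 ≈ 718.40 px.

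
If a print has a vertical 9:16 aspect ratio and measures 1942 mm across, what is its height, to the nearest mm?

3452 mm

Height = 1942 / 9 × 16 = 3452.44.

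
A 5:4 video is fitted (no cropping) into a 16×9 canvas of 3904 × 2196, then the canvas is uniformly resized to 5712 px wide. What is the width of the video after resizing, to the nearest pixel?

4016 px

Fitted into 3904×2196, the video spans the height; its width is 2196 × 5/4 ≈ 2745.00 px.
Resizing to 5712 px wide multiplies everything by 1.4631: 2745.00 → 4016.25 px.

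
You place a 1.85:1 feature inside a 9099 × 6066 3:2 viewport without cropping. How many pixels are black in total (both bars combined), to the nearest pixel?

Since 1.850 > 1.500, the feature is width-limited.
The feature is 9099 / 1.850 ≈ 4918.3784 px tall.
Black = 6066 − 4918.3784 = 1147.6216 px.
That's 1147.6216 × 9099 ≈ 10442209 black pixels.

10442209 pixels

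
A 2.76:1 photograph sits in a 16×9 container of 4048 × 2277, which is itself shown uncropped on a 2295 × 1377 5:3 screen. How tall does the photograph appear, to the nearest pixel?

2.76:1 in 4048×2277: fills the width, so the photograph is 4048.00 × 1466.67.
Second fit — the 16×9 canvas into 2295×1377 spans the width: 2295.00 × 1290.94 (×0.5669 from 4048×2277).
So the photograph's height is 1466.67 × 0.5669 ≈ 831.52.

832 px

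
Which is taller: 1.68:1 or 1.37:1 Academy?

1.37:1 Academy

1.68 and 1.37; 1.68 > 1.37. The smaller width-to-height ratio is the taller frame.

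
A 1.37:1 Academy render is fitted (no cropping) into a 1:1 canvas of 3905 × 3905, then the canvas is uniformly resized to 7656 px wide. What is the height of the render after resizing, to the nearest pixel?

At 3905×3905 the render is width-limited, so height = 3905 / 1.370 ≈ 2850.36 px.
Scaling 3905 → 7656 is ×1.9606, so the height becomes 2850.36 × 1.9606 ≈ 5588.32 px.

5588 px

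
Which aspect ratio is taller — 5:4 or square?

square

5:4 = 1.25 and square = 1; 1.25 > 1. The smaller width-to-height ratio is the taller frame.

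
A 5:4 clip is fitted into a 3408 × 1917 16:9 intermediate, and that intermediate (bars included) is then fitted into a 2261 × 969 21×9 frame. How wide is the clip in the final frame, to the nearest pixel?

5:4 in 3408×1917: fills the height, so the clip is 2396.25 × 1917.00.
16:9 in 2261×969: fills the height, so the intermediate becomes 1722.67 × 969.00 — a scale of ×0.5055.
Applying the same ×0.5055: 2396.25 → 1211.25.

1211 px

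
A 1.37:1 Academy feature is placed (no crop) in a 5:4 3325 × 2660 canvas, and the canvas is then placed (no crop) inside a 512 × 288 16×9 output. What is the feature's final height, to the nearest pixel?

Inside the 3325×2660 canvas the feature is width-limited at 3325.00 × 2427.01.
Second fit — the 5:4 canvas into 512×288 spans the height: 360.00 × 288.00 (×0.1083 from 3325×2660).
The feature scales with it: height 2427.01 × 0.1083 ≈ 262.77.

263 px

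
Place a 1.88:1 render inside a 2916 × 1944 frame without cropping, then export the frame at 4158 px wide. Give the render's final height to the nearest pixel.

2212 px

At 2916×1944 the render is width-limited, so height = 2916 / 1.880 ≈ 1551.06 px.
Scaling 2916 → 4158 is ×1.4259, so the height becomes 1551.06 × 1.4259 ≈ 2211.70 px.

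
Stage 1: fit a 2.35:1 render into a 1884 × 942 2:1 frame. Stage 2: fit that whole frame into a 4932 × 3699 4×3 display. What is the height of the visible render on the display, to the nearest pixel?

2099 px

2.35:1 in 1884×942: fills the width, so the render is 1884.00 × 801.70.
Second fit — the 2:1 canvas into 4932×3699 spans the width: 4932.00 × 2466.00 (×2.6178 from 1884×942).
Applying the same ×2.6178: 801.70 → 2098.72.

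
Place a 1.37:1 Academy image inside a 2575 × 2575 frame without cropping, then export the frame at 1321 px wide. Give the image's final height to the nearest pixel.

Fitted into 2575×2575, the image spans the width; its height is 2575 / 1.370 ≈ 1879.56 px.
Resizing to 1321 px wide multiplies everything by 0.5130: 1879.56 → 964.23 px.

964 px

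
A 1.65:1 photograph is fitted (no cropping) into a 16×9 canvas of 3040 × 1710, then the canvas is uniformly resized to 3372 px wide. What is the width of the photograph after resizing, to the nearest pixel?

3130 px

At 3040×1710 the photograph is height-limited, so width = 1710 × 1.650 ≈ 2821.50 px.
Scaling 3040 → 3372 is ×1.1092, so the width becomes 2821.50 × 1.1092 ≈ 3129.64 px.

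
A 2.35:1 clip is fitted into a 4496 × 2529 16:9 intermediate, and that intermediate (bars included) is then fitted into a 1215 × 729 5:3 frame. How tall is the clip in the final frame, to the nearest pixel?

Inside the 4496×2529 canvas the clip is width-limited at 4496.00 × 1913.19.
The 16:9 canvas is width-limited in 1215×729, giving 1215.00 × 683.44; scale factor 0.2702.
So the clip's height is 1913.19 × 0.2702 ≈ 517.02.

517 px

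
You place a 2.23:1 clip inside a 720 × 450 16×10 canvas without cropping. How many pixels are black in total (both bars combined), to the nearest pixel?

Since 2.230 > 1.600, the clip is width-limited.
That makes the image 322.8700 px tall (720 / 2.230).
Leftover height: 450 − 322.8700 = 127.1300 px.
Across the 720-px span: 127.1300 × 720 ≈ 91534 px.

91534 pixels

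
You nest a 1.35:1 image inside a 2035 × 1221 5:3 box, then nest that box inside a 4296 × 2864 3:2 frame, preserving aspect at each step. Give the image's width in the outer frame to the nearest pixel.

3480 px

First fit — 1.35:1 into 2035×1221 spans the height: 1648.35 × 1221.00.
The 5:3 canvas is width-limited in 4296×2864, giving 4296.00 × 2577.60; scale factor 2.1111.
So the image's width is 1648.35 × 2.1111 ≈ 3479.76.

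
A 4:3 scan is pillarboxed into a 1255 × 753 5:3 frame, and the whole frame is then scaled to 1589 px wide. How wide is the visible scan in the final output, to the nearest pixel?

Fitted into 1255×753, the scan spans the height; its width is 753 × 4/3 ≈ 1004.00 px.
Resizing to 1589 px wide multiplies everything by 1.2661: 1004.00 → 1271.20 px.

1271 px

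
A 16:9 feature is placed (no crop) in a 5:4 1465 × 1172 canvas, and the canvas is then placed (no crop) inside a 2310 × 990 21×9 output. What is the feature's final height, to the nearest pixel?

Inside the 1465×1172 canvas the feature is width-limited at 1465.00 × 824.06.
Second fit — the 5:4 canvas into 2310×990 spans the height: 1237.50 × 990.00 (×0.8447 from 1465×1172).
So the feature's height is 824.06 × 0.8447 ≈ 696.09.

696 px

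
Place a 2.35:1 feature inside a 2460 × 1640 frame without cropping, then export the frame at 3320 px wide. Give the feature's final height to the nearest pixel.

1413 px

At 2460×1640 the feature is width-limited, so height = 2460 / 2.350 ≈ 1046.81 px.
Resizing to 3320 px wide multiplies everything by 1.3496: 1046.81 → 1412.77 px.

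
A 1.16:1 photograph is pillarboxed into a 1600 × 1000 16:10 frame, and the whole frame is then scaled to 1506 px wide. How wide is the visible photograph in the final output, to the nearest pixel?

1092 px

At 1600×1000 the photograph is height-limited, so width = 1000 × 1.160 ≈ 1160.00 px.
Resizing to 1506 px wide multiplies everything by 0.9413: 1160.00 → 1091.85 px.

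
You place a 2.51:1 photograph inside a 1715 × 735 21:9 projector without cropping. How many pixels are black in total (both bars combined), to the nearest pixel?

Since 2.510 > 2.333, the photograph is width-limited.
Content height = 1715 / 2.510 ≈ 683.2669 px.
Black = 735 − 683.2669 = 51.7331 px.
Bar area = 51.7331 × 1715 ≈ 88722 px.

88722 pixels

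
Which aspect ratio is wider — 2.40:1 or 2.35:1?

2.4 and 2.35; 2.4 > 2.35.

2.40:1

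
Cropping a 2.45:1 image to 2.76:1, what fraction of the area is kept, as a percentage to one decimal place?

88.8%

2.76:1 is wider than 2.45:1, so the crop keeps the full width and trims the height.
(2.450)/(2.760) ≈ 0.888 of the area survives.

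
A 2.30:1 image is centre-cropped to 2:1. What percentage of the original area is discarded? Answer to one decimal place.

Going from 2.30:1 to 2:1 means cutting width while keeping height.
(2.000)/(2.300) ≈ 0.870 of the area survives, leaving 13.04% discarded.

13.0%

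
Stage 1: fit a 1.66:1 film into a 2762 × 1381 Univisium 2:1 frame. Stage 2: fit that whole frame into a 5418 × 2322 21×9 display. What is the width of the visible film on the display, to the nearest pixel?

3855 px

1.66:1 in 2762×1381: fills the height, so the film is 2292.46 × 1381.00.
The Univisium 2:1 canvas is height-limited in 5418×2322, giving 4644.00 × 2322.00; scale factor 1.6814.
So the film's width is 2292.46 × 1.6814 ≈ 3854.52.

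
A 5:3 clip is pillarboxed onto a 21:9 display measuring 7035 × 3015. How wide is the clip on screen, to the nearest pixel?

5025 px

5:3 is narrower than 21:9, so it spans the full height.
The clip is 3015 × 5/3 ≈ 5025.00 px wide.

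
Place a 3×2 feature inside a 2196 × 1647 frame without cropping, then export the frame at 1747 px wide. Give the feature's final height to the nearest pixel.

1165 px

In the 2196×1647 frame the feature fills the width: height = 2196 × 2/3 ≈ 1464.00 px.
Scaling 2196 → 1747 is ×0.7955, so the height becomes 1464.00 × 0.7955 ≈ 1164.67 px.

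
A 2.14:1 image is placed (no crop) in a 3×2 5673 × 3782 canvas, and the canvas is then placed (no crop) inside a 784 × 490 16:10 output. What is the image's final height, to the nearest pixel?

Inside the 5673×3782 canvas the image is width-limited at 5673.00 × 2650.93.
3×2 in 784×490: fills the height, so the intermediate becomes 735.00 × 490.00 — a scale of ×0.1296.
The image scales with it: height 2650.93 × 0.1296 ≈ 343.46.

343 px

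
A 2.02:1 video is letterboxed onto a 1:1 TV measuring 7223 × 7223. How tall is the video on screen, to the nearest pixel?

2.02:1 is wider than 1:1, so it spans the full width.
The video is 7223 / 2.020 ≈ 3575.74 px tall.

3576 px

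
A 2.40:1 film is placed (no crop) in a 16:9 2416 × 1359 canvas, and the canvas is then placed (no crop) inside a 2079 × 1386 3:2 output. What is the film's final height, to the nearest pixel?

Inside the 2416×1359 canvas the film is width-limited at 2416.00 × 1006.67.
Second fit — the 16:9 canvas into 2079×1386 spans the width: 2079.00 × 1169.44 (×0.8605 from 2416×1359).
So the film's height is 1006.67 × 0.8605 ≈ 866.25.

866 px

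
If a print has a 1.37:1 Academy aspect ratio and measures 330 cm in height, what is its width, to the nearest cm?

At 1.37:1 Academy, 330 × 1.370 ≈ 452.10.

452 cm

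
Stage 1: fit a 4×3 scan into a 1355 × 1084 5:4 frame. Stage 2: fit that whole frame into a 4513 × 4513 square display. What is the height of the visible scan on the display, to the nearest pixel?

3385 px

First fit — 4×3 into 1355×1084 spans the width: 1355.00 × 1016.25.
5:4 in 4513×4513: fills the width, so the intermediate becomes 4513.00 × 3610.40 — a scale of ×3.3306.
Applying the same ×3.3306: 1016.25 → 3384.75.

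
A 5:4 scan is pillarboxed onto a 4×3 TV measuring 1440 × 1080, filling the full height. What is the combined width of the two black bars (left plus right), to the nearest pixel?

90 px

That makes the image 1350.00 px wide (1080 × 5/4).
Leftover width: 1440 − 1350.00 = 90.00 px.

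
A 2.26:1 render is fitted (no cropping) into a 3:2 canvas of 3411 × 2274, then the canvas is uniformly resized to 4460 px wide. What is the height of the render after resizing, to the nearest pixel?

In the 3411×2274 frame the render fills the width: height = 3411 / 2.260 ≈ 1509.29 px.
Scaling 3411 → 4460 is ×1.3075, so the height becomes 1509.29 × 1.3075 ≈ 1973.45 px.

1973 px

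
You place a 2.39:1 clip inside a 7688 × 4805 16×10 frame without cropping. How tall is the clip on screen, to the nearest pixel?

3217 px

2.39:1 (2.390) > 16×10 (1.600), so the clip fills the width.
The clip is 7688 / 2.390 ≈ 3216.74 px tall.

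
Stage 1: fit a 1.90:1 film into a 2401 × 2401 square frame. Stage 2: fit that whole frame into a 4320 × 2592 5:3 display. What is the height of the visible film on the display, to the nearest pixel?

1.90:1 in 2401×2401: fills the width, so the film is 2401.00 × 1263.68.
Second fit — the square canvas into 4320×2592 spans the height: 2592.00 × 2592.00 (×1.0796 from 2401×2401).
So the film's height is 1263.68 × 1.0796 ≈ 1364.21.

1364 px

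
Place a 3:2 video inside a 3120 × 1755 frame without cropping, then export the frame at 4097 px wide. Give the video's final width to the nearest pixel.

In the 3120×1755 frame the video fills the height: width = 1755 × 3/2 ≈ 2632.50 px.
Resizing to 4097 px wide multiplies everything by 1.3131: 2632.50 → 3456.84 px.

3457 px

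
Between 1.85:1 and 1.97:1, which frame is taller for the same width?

1.85:1

1.85 and 1.97; 1.97 > 1.85. The smaller width-to-height ratio is the taller frame.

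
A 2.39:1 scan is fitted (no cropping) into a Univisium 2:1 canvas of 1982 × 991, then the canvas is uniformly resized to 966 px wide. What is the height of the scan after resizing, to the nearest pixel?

404 px

In the 1982×991 frame the scan fills the width: height = 1982 / 2.390 ≈ 829.29 px.
The frame scales by 966/1982 = 0.4874; 829.29 × 0.4874 ≈ 404.18 px.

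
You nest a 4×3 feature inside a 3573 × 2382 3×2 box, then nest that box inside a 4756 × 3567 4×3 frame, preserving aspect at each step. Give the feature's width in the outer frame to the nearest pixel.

4228 px

First fit — 4×3 into 3573×2382 spans the height: 3176.00 × 2382.00.
3×2 in 4756×3567: fills the width, so the intermediate becomes 4756.00 × 3170.67 — a scale of ×1.3311.
So the feature's width is 3176.00 × 1.3311 ≈ 4227.56.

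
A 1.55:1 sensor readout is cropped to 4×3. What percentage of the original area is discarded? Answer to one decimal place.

4×3 is narrower than 1.55:1, so the crop keeps the full height and trims the width.
(1.333)/(1.550) ≈ 0.860 of the area survives, leaving 13.98% discarded.

14.0%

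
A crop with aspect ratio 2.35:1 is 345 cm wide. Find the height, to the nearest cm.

345 / 2.350 = 146.81.

147 cm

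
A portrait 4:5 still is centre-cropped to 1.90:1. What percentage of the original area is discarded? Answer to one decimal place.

57.9%

1.90:1 is wider than portrait 4:5, so the crop keeps the full width and trims the height.
(0.800)/(1.900) ≈ 0.421 of the area survives, leaving 57.89% discarded.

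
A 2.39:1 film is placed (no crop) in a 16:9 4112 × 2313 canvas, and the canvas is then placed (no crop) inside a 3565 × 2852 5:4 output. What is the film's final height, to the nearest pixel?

1492 px

2.39:1 in 4112×2313: fills the width, so the film is 4112.00 × 1720.50.
The 16:9 canvas is width-limited in 3565×2852, giving 3565.00 × 2005.31; scale factor 0.8670.
So the film's height is 1720.50 × 0.8670 ≈ 1491.63.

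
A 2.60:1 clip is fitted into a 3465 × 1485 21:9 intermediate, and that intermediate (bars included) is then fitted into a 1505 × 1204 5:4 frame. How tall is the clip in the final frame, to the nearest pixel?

First fit — 2.60:1 into 3465×1485 spans the width: 3465.00 × 1332.69.
Second fit — the 21:9 canvas into 1505×1204 spans the width: 1505.00 × 645.00 (×0.4343 from 3465×1485).
The clip scales with it: height 1332.69 × 0.4343 ≈ 578.85.

579 px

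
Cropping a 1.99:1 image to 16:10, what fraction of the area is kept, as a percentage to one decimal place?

80.4%

Going from 1.99:1 to 16:10 means cutting width while keeping height.
Area ratio = (1.600)/(1.990) = 80.40% retained.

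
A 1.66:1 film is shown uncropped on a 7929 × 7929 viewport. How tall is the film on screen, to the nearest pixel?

4777 px

Since 1.660 > 1.000, the film is width-limited.
Content height = 7929 / 1.660 ≈ 4776.51 px.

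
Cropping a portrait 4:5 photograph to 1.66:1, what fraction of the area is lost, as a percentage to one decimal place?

51.8%

1.66:1 is wider than portrait 4:5, so the crop keeps the full width and trims the height.
Area ratio = (0.800)/(1.660) = 48.19%; the remaining 51.81% is cropped out.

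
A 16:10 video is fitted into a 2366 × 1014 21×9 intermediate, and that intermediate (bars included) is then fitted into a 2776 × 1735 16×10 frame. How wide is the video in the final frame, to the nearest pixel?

16:10 in 2366×1014: fills the height, so the video is 1622.40 × 1014.00.
21×9 in 2776×1735: fills the width, so the intermediate becomes 2776.00 × 1189.71 — a scale of ×1.1733.
The video scales with it: width 1622.40 × 1.1733 ≈ 1903.54.

1904 px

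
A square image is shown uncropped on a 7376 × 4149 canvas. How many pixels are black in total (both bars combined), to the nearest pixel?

square (1.000) < 16:9 (1.778), so the image fills the height.
That makes the image 4149.0000 px wide (4149 × 1/1).
7376 − 4149.0000 = 3227.0000 px of bars.
That's 3227.0000 × 4149 ≈ 13388823 black pixels.

13388823 pixels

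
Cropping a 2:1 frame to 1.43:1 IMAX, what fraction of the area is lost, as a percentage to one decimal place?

Going from 2:1 to 1.43:1 IMAX means cutting width while keeping height.
(1.430)/(2.000) ≈ 0.715 of the area survives, leaving 28.50% discarded.

28.5%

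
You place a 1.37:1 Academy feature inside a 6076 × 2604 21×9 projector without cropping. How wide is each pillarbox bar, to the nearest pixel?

1254 px

Since 1.370 < 2.333, the feature is height-limited.
The feature is 2604 × 1.370 ≈ 3567.48 px wide.
Leftover width: 6076 − 3567.48 = 2508.52 px → 1254.26 each side.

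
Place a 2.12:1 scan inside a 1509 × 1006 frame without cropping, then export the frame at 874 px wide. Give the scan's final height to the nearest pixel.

In the 1509×1006 frame the scan fills the width: height = 1509 / 2.120 ≈ 711.79 px.
Scaling 1509 → 874 is ×0.5792, so the height becomes 711.79 × 0.5792 ≈ 412.26 px.

412 px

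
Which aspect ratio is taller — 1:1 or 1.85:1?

1:1

1 and 1.85; 1.85 > 1. The smaller width-to-height ratio is the taller frame.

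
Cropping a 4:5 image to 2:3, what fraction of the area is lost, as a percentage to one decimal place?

16.7%

2:3 is narrower than 4:5, so the crop keeps the full height and trims the width.
Area ratio = (0.667)/(0.800) = 83.33%; the remaining 16.67% is cropped out.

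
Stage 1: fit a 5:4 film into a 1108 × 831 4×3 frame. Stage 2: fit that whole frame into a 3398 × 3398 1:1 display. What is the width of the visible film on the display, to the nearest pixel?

5:4 in 1108×831: fills the height, so the film is 1038.75 × 831.00.
The 4×3 canvas is width-limited in 3398×3398, giving 3398.00 × 2548.50; scale factor 3.0668.
So the film's width is 1038.75 × 3.0668 ≈ 3185.62.

3186 px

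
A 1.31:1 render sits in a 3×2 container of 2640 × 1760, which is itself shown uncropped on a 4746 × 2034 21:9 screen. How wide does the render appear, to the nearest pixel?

Inside the 2640×1760 canvas the render is height-limited at 2305.60 × 1760.00.
3×2 in 4746×2034: fills the height, so the intermediate becomes 3051.00 × 2034.00 — a scale of ×1.1557.
Applying the same ×1.1557: 2305.60 → 2664.54.

2665 px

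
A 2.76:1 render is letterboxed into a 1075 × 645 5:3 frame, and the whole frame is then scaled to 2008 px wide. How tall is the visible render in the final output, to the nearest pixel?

In the 1075×645 frame the render fills the width: height = 1075 / 2.760 ≈ 389.49 px.
The frame scales by 2008/1075 = 1.8679; 389.49 × 1.8679 ≈ 727.54 px.

728 px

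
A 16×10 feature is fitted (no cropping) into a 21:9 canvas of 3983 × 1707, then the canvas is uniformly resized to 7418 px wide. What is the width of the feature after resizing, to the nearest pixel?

In the 3983×1707 frame the feature fills the height: width = 1707 × 16/10 ≈ 2731.20 px.
Resizing to 7418 px wide multiplies everything by 1.8624: 2731.20 → 5086.63 px.

5087 px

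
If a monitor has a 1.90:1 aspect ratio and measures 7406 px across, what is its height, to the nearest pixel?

7406 / 1.900 = 3897.89.

3898 px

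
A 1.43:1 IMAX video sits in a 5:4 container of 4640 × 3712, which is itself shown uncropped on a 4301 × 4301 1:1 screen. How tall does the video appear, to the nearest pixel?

1.43:1 IMAX in 4640×3712: fills the width, so the video is 4640.00 × 3244.76.
Second fit — the 5:4 canvas into 4301×4301 spans the width: 4301.00 × 3440.80 (×0.9269 from 4640×3712).
So the video's height is 3244.76 × 0.9269 ≈ 3007.69.

3008 px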